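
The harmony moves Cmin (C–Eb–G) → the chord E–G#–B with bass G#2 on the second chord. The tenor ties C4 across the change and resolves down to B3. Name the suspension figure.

At the second chord the bass is G#2. The suspended C4 lies a fourth above the bass; after resolving down by step to B3, the interval above the bass becomes a third.
Suspension figures are named by those two intervals: 4–3.

4–3 suspension.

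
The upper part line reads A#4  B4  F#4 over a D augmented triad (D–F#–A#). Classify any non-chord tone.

The harmony at that moment is D augmented triad (D, F#, A#); B4 is not a chord tone.
It is approached by step up from A#4 and left by leap down to F#4.
Step in, leap out — an escape tone.

B4 is an escape tone.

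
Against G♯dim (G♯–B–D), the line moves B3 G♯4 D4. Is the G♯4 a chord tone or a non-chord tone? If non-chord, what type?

G# diminished triad contains G♯, B, D; G♯ is the root, so it is a chord tone.

Chord tone (the root of G# diminished triad).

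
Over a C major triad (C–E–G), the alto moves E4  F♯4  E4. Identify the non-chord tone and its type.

The harmony at that moment is C major triad (C, E, G); F♯4 is not a chord tone.
It is approached by step up from E4 and left by step down to E4.
Step away and step back to the same note — a neighbor tone (upper neighbor).

F♯4 is a neighbor tone.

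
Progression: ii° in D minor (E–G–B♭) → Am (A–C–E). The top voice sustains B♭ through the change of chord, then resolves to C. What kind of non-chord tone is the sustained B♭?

B♭ is a retardation.

The harmony at that moment is A minor triad (A, C, E); B♭ is not a chord tone.
It is held over (the same pitch as the preceding B♭) and left by step up to C.
Held over from the previous chord and resolving up by step — a retardation.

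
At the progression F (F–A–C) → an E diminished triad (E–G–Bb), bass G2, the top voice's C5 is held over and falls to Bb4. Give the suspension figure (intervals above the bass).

At the second chord the bass is G2. The suspended C5 lies a fourth above the bass; after resolving down by step to Bb4, the interval above the bass becomes a third.
Suspension figures are named by those two intervals: 4–3.

4–3 suspension.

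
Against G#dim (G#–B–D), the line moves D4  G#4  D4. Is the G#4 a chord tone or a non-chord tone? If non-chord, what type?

G# diminished triad contains G#, B, D; G# is the root, so it is a chord tone.

Chord tone (the root of G# diminished triad).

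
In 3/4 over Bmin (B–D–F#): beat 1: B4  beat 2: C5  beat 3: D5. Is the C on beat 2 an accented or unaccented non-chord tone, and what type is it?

The harmony at that moment is B minor triad (B, D, F#); C5 is not a chord tone.
It is approached by step up from B4 and left by step up to D5.
Step in, step out in the same direction — a passing tone.
It falls on a weak beat, so it is unaccented.

Unaccented passing tone.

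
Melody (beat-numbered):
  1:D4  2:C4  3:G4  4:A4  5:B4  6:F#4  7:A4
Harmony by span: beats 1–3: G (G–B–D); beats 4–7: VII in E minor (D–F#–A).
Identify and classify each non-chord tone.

C4 (beat 2) — escape tone; B4 (beat 5) — escape tone.

The harmony at that moment is G major triad (G, B, D); C4 is not a chord tone.
It is approached by step down from D4 and left by leap up to G4.
Step in, leap out — an escape tone.
The harmony at that moment is D major triad (D, F#, A); B4 is not a chord tone.
It is approached by step up from A4 and left by leap down to F#4.
Step in, leap out — an escape tone.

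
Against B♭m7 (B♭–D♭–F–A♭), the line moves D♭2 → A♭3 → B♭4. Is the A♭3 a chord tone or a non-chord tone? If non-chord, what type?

Bb minor seventh chord contains B♭, D♭, F, A♭; A♭ is the seventh, so it is a chord tone.

Chord tone (the seventh of Bb minor seventh chord).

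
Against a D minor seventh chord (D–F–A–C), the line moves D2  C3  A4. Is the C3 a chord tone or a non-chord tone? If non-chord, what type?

D minor seventh chord contains D, F, A, C; C is the seventh, so it is a chord tone.

Chord tone (the seventh of D minor seventh chord).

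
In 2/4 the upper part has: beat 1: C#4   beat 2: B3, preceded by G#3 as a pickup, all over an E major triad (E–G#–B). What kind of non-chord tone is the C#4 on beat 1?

The harmony at that moment is E major triad (E, G#, B); C#4 is not a chord tone.
It is approached by leap up from G#3 and left by step down to B3.
Leap in, step out, metrically accented — an appoggiatura.

Appoggiatura.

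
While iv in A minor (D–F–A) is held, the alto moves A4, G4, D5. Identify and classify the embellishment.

G4 is an escape tone.

The harmony at that moment is D minor triad (D, F, A); G4 is not a chord tone.
It is approached by step down from A4 and left by leap up to D5.
Step in, leap out — an escape tone.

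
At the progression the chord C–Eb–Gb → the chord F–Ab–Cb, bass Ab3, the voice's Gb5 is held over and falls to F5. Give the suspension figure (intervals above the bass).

7–6 suspension.

At the second chord the bass is Ab3. The suspended Gb5 lies a seventh above the bass; after resolving down by step to F5, the interval above the bass becomes a sixth.
Suspension figures are named by those two intervals: 7–6.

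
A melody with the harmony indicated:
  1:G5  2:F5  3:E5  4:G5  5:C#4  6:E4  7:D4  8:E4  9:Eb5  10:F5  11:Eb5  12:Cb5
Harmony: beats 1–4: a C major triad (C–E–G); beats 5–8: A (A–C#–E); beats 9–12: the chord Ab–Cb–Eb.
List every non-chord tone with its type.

The harmony at that moment is C major triad (C, E, G); F5 is not a chord tone.
It is approached by step down from G5 and left by step down to E5.
Step in, step out in the same direction — a passing tone.
The harmony at that moment is A major triad (A, C#, E); D4 is not a chord tone.
It is approached by step down from E4 and left by step up to E4.
Step away and step back to the same note — a neighbor tone (lower neighbor).
The harmony at that moment is Ab minor triad (Ab, Cb, Eb); F5 is not a chord tone.
It is approached by step up from Eb5 and left by step down to Eb5.
Step away and step back to the same note — a neighbor tone (upper neighbor).

F5 (beat 2) — passing tone; D4 (beat 7) — neighbor tone; F5 (beat 10) — neighbor tone.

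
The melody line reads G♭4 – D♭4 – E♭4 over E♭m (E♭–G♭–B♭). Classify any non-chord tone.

The harmony at that moment is E♭ minor triad (E♭, G♭, B♭); D♭4 is not a chord tone.
It is approached by leap down from G♭4 and left by step up to E♭4.
Leap in, step out — an appoggiatura.

D♭4 is an appoggiatura.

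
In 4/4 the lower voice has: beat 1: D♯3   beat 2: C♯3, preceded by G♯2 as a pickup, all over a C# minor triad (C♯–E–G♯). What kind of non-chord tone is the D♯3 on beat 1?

The harmony at that moment is C♯ minor triad (C♯, E, G♯); D♯3 is not a chord tone.
It is approached by leap up from G♯2 and left by step down to C♯3.
Leap in, step out, metrically accented — an appoggiatura.

Appoggiatura.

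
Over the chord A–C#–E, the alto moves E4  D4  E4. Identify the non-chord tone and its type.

The harmony at that moment is A major triad (A, C#, E); D4 is not a chord tone.
It is approached by step down from E4 and left by step up to E4.
Step away and step back to the same note — a neighbor tone (lower neighbor).

D4 is a neighbor tone.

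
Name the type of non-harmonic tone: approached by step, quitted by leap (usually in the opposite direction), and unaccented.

Approach: by step. Departure: by leap. Metric position: weak.
Step in, leap out, from a weak position — an escape tone (échappée). (It is the mirror image of the appoggiatura, which leaps in and steps out on a strong beat.)

Escape tone.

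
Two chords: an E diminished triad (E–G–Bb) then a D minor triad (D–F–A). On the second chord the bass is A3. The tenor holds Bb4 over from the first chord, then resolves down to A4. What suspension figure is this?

9–8 suspension.

At the second chord the bass is A3. The suspended Bb4 lies a ninth above the bass; after resolving down by step to A4, the interval above the bass becomes an octave.
Suspension figures are named by those two intervals: 9–8.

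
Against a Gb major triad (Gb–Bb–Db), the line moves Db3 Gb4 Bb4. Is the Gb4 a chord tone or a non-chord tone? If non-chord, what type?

Chord tone (the root of Gb major triad).

Gb major triad contains Gb, Bb, Db; Gb is the root, so it is a chord tone.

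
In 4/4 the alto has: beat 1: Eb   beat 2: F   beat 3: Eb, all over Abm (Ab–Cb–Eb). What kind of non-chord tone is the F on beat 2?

The harmony at that moment is Ab minor triad (Ab, Cb, Eb); F is not a chord tone.
It is approached by step up from Eb and left by step down to Eb.
Step away and step back to the same note — a neighbor tone (upper neighbor).

Upper neighbor tone.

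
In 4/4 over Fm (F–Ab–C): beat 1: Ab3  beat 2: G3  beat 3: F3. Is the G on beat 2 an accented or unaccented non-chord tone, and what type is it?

The harmony at that moment is F minor triad (F, Ab, C); G3 is not a chord tone.
It is approached by step down from Ab3 and left by step down to F3.
Step in, step out in the same direction — a passing tone.
It falls on a weak beat, so it is unaccented.

Unaccented passing tone.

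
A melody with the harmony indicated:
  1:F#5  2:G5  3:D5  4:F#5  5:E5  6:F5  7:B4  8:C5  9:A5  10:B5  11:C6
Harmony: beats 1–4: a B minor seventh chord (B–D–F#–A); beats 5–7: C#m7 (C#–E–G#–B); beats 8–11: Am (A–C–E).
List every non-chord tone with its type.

The harmony at that moment is B minor seventh chord (B, D, F#, A); G5 is not a chord tone.
It is approached by step up from F#5 and left by leap down to D5.
Step in, leap out — an escape tone.
The harmony at that moment is C# minor seventh chord (C#, E, G#, B); F5 is not a chord tone.
It is approached by step up from E5 and left by leap down to B4.
Step in, leap out — an escape tone.
The harmony at that moment is A minor triad (A, C, E); B5 is not a chord tone.
It is approached by step up from A5 and left by step up to C6.
Step in, step out in the same direction — a passing tone.

G5 (beat 2) — escape tone; F5 (beat 6) — escape tone; B5 (beat 10) — passing tone.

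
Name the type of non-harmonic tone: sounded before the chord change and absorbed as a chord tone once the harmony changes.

Anticipation.

Approach: ahead of the chord change (typically by step), so it is dissonant against the current harmony. Departure: none — the same pitch is restated or held and is a chord tone of the new harmony.
Dissonant first, consonant once the harmony catches up: the note simply arrives early — an anticipation. (The reverse timing, consonant first and dissonant after the change, would be a suspension or retardation.)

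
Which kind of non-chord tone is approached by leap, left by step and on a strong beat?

Approach: by leap. Departure: by step. Metric position: strong.
Leap in, step out, in a metrically strong position — an appoggiatura. (It is the mirror image of the escape tone, which steps in and leaps out from a weak position.)

Appoggiatura.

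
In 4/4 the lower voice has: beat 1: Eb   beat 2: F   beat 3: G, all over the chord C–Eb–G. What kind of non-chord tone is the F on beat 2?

Passing tone.

The harmony at that moment is C minor triad (C, Eb, G); F is not a chord tone.
It is approached by step up from Eb and left by step up to G.
Step in, step out in the same direction — a passing tone.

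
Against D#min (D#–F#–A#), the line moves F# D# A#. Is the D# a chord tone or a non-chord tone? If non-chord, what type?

D# minor triad contains D#, F#, A#; D# is the root, so it is a chord tone.

Chord tone (the root of D# minor triad).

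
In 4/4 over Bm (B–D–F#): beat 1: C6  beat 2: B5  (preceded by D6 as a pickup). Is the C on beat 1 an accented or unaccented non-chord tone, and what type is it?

Accented passing tone.

The harmony at that moment is B minor triad (B, D, F#); C6 is not a chord tone.
It is approached by step down from D6 and left by step down to B5.
Step in, step out in the same direction — a passing tone.
It falls on the downbeat, so it is accented.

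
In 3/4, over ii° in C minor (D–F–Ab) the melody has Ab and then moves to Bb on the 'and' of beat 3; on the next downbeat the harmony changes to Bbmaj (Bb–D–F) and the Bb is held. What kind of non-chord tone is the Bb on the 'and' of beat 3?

The harmony at that moment is D diminished triad (D, F, Ab); Bb is not a chord tone.
It is approached by step up from Ab and then sustained as the same pitch into the next harmony.
Arriving early and becoming a chord tone when the harmony changes — an anticipation.

Anticipation.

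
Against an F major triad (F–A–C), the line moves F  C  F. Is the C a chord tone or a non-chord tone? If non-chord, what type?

F major triad contains F, A, C; C is the fifth, so it is a chord tone.

Chord tone (the fifth of F major triad).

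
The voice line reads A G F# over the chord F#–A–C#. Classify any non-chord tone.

The harmony at that moment is F# minor triad (F#, A, C#); G is not a chord tone.
It is approached by step down from A and left by step down to F#.
Step in, step out in the same direction — a passing tone.

G is a passing tone.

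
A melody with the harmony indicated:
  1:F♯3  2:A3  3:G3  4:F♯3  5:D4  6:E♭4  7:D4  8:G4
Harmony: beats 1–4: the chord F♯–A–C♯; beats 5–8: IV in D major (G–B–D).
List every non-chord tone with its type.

G3 (beat 3) — passing tone; E♭4 (beat 6) — neighbor tone.

The harmony at that moment is F♯ minor triad (F♯, A, C♯); G3 is not a chord tone.
It is approached by step down from A3 and left by step down to F♯3.
Step in, step out in the same direction — a passing tone.
The harmony at that moment is G major triad (G, B, D); E♭4 is not a chord tone.
It is approached by step up from D4 and left by step down to D4.
Step away and step back to the same note — a neighbor tone (upper neighbor).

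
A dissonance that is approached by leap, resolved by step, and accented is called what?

Approach: by leap. Departure: by step. Metric position: strong.
Leap in, step out, in a metrically strong position — an appoggiatura. (It is the mirror image of the escape tone, which steps in and leaps out from a weak position.)

Appoggiatura.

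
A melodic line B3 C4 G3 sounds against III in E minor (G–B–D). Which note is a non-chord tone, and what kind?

The harmony at that moment is G major triad (G, B, D); C4 is not a chord tone.
It is approached by step up from B3 and left by leap down to G3.
Step in, leap out — an escape tone.

C4 is an escape tone.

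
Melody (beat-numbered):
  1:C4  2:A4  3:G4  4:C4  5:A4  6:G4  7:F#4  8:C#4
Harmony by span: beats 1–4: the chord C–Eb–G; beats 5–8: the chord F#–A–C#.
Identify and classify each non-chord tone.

A4 (beat 2) — appoggiatura; G4 (beat 6) — passing tone.

The harmony at that moment is C minor triad (C, Eb, G); A4 is not a chord tone.
It is approached by leap up from C4 and left by step down to G4.
Leap in, step out — an appoggiatura.
The harmony at that moment is F# minor triad (F#, A, C#); G4 is not a chord tone.
It is approached by step down from A4 and left by step down to F#4.
Step in, step out in the same direction — a passing tone.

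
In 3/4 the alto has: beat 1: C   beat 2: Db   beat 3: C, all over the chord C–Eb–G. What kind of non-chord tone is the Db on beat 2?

The harmony at that moment is C minor triad (C, Eb, G); Db is not a chord tone.
It is approached by step up from C and left by step down to C.
Step away and step back to the same note — a neighbor tone (upper neighbor).

Upper neighbor tone.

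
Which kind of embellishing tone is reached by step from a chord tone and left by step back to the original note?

Approach: by step. Departure: by step in the opposite direction, back to the starting pitch.
Stepwise on both sides but reversing to return to the same chord tone — a neighbor tone. (Had it continued onward in the same direction it would be a passing tone instead.)

Neighbor tone.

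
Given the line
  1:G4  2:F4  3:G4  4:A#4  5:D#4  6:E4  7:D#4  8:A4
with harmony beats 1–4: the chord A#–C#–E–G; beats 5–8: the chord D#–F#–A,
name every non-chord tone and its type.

The harmony at that moment is A# diminished seventh chord (A#, C#, E, G); F4 is not a chord tone.
It is approached by step down from G4 and left by step up to G4.
Step away and step back to the same note — a neighbor tone (lower neighbor).
The harmony at that moment is D# diminished triad (D#, F#, A); E4 is not a chord tone.
It is approached by step up from D#4 and left by step down to D#4.
Step away and step back to the same note — a neighbor tone (upper neighbor).

F4 (beat 2) — neighbor tone; E4 (beat 6) — neighbor tone.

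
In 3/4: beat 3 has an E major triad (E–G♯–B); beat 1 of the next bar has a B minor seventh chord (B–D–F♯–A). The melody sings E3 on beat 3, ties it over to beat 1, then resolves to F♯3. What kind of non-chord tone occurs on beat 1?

Retardation.

The harmony at that moment is B minor seventh chord (B, D, F♯, A); E3 is not a chord tone.
It is held over (the same pitch as the preceding E3) and left by step up to F♯3.
Held over from the previous chord and resolving up by step — a retardation.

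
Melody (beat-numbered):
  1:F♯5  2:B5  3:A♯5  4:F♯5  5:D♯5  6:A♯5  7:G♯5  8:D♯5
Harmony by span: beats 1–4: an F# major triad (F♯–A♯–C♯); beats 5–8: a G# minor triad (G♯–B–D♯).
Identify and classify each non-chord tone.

B5 (beat 2) — appoggiatura; A♯5 (beat 6) — appoggiatura.

The harmony at that moment is F♯ major triad (F♯, A♯, C♯); B5 is not a chord tone.
It is approached by leap up from F♯5 and left by step down to A♯5.
Leap in, step out — an appoggiatura.
The harmony at that moment is G♯ minor triad (G♯, B, D♯); A♯5 is not a chord tone.
It is approached by leap up from D♯5 and left by step down to G♯5.
Leap in, step out — an appoggiatura.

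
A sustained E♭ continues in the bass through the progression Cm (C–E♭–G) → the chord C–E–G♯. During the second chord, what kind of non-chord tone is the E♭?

Pedal tone (pedal point).

The harmony at that moment is C augmented triad (C, E, G♯); E♭ is not a chord tone.
It is held over (the same pitch as the preceding E♭) and then sustained as the same pitch into the next harmony.
Sustained through a change of harmony — a pedal tone.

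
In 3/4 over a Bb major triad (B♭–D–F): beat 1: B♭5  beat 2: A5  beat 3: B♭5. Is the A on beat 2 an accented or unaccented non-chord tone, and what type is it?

Unaccented neighbor tone.

The harmony at that moment is B♭ major triad (B♭, D, F); A5 is not a chord tone.
It is approached by step down from B♭5 and left by step up to B♭5.
Step away and step back to the same note — a neighbor tone (lower neighbor).
It falls on a weak beat, so it is unaccented.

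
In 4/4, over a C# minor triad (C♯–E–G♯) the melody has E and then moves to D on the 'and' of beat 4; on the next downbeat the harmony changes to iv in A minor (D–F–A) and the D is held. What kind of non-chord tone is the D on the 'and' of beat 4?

Anticipation.

The harmony at that moment is C♯ minor triad (C♯, E, G♯); D is not a chord tone.
It is approached by step down from E and then sustained as the same pitch into the next harmony.
Arriving early and becoming a chord tone when the harmony changes — an anticipation.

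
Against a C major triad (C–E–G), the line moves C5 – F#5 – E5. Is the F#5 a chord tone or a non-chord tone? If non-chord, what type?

Non-chord tone — an appoggiatura.

The harmony at that moment is C major triad (C, E, G); F#5 is not a chord tone.
It is approached by leap up from C5 and left by step down to E5.
Leap in, step out — an appoggiatura.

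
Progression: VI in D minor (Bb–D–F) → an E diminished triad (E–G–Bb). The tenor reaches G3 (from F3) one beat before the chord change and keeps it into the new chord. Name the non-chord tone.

The harmony at that moment is Bb major triad (Bb, D, F); G3 is not a chord tone.
It is approached by step up from F3 and then sustained as the same pitch into the next harmony.
Arriving early and becoming a chord tone when the harmony changes — an anticipation.

G3 is an anticipation.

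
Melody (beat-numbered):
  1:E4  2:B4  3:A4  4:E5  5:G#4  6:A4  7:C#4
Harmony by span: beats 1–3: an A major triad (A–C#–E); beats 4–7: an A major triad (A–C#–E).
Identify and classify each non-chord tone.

B4 (beat 2) — appoggiatura; G#4 (beat 5) — appoggiatura.

The harmony at that moment is A major triad (A, C#, E); B4 is not a chord tone.
It is approached by leap up from E4 and left by step down to A4.
Leap in, step out — an appoggiatura.
The harmony at that moment is A major triad (A, C#, E); G#4 is not a chord tone.
It is approached by leap down from E5 and left by step up to A4.
Leap in, step out — an appoggiatura.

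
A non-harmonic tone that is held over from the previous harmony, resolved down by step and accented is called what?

Suspension.

Approach: by preparation — the pitch is first a chord tone, then held (tied or repeated) while the harmony changes under it. Departure: down by step. Metric position: strong.
A prepared dissonance that resolves downward by step — a suspension. (The same figure resolving upward would be a retardation.)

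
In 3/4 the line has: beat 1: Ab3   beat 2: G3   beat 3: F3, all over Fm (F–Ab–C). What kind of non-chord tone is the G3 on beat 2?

Passing tone.

The harmony at that moment is F minor triad (F, Ab, C); G3 is not a chord tone.
It is approached by step down from Ab3 and left by step down to F3.
Step in, step out in the same direction — a passing tone.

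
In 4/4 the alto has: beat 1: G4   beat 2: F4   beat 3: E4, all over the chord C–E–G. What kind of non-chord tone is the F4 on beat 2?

Passing tone.

The harmony at that moment is C major triad (C, E, G); F4 is not a chord tone.
It is approached by step down from G4 and left by step down to E4.
Step in, step out in the same direction — a passing tone.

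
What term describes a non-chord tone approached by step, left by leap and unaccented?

Escape tone.

Approach: by step. Departure: by leap. Metric position: weak.
Step in, leap out, from a weak position — an escape tone (échappée). (It is the mirror image of the appoggiatura, which leaps in and steps out on a strong beat.)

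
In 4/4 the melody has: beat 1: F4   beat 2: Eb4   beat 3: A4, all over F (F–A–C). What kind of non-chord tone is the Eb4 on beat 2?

The harmony at that moment is F major triad (F, A, C); Eb4 is not a chord tone.
It is approached by step down from F4 and left by leap up to A4.
Step in, leap out, on a weak beat — an escape tone.

Escape tone.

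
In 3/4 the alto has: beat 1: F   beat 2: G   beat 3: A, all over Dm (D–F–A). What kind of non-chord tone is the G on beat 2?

Passing tone.

The harmony at that moment is D minor triad (D, F, A); G is not a chord tone.
It is approached by step up from F and left by step up to A.
Step in, step out in the same direction — a passing tone.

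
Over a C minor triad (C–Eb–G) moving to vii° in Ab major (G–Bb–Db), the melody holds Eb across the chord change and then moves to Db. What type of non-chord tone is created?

The harmony at that moment is G diminished triad (G, Bb, Db); Eb is not a chord tone.
It is held over (the same pitch as the preceding Eb) and left by step down to Db.
Held over from the previous chord and resolving down by step — a suspension.

Eb is a suspension.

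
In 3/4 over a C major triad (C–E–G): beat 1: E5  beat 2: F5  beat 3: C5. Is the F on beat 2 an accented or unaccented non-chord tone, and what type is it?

Unaccented escape tone.

The harmony at that moment is C major triad (C, E, G); F5 is not a chord tone.
It is approached by step up from E5 and left by leap down to C5.
Step in, leap out — an escape tone.
It falls on a weak beat, so it is unaccented.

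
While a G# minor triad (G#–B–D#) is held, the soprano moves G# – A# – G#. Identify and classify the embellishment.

A# is a neighbor tone.

The harmony at that moment is G# minor triad (G#, B, D#); A# is not a chord tone.
It is approached by step up from G# and left by step down to G#.
Step away and step back to the same note — a neighbor tone (upper neighbor).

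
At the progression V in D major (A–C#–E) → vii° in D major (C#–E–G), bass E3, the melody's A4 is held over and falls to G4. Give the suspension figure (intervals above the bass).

At the second chord the bass is E3. The suspended A4 lies a fourth above the bass; after resolving down by step to G4, the interval above the bass becomes a third.
Suspension figures are named by those two intervals: 4–3.

4–3 suspension.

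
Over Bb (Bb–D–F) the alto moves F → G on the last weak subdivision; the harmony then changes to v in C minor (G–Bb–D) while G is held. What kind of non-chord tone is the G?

The harmony at that moment is Bb major triad (Bb, D, F); G is not a chord tone.
It is approached by step up from F and then sustained as the same pitch into the next harmony.
Arriving early and becoming a chord tone when the harmony changes — an anticipation.

G is an anticipation.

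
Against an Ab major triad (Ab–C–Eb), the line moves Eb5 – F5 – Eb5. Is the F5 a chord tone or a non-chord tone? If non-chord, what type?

The harmony at that moment is Ab major triad (Ab, C, Eb); F5 is not a chord tone.
It is approached by step up from Eb5 and left by step down to Eb5.
Step away and step back to the same note — a neighbor tone (upper neighbor).

Non-chord tone — a neighbor tone.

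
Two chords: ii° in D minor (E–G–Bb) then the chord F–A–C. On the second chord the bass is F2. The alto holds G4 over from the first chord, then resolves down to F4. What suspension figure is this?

At the second chord the bass is F2. The suspended G4 lies a ninth above the bass; after resolving down by step to F4, the interval above the bass becomes an octave.
Suspension figures are named by those two intervals: 9–8.

9–8 suspension.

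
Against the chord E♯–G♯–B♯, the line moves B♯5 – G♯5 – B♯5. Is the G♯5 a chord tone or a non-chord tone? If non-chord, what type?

E# minor triad contains E♯, G♯, B♯; G♯ is the third, so it is a chord tone.

Chord tone (the third of E# minor triad).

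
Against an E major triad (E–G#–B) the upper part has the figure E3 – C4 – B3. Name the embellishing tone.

C4 is an appoggiatura.

The harmony at that moment is E major triad (E, G#, B); C4 is not a chord tone.
It is approached by leap up from E3 and left by step down to B3.
Leap in, step out — an appoggiatura.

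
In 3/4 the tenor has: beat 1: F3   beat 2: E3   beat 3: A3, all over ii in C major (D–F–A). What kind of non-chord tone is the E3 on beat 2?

Escape tone.

The harmony at that moment is D minor triad (D, F, A); E3 is not a chord tone.
It is approached by step down from F3 and left by leap up to A3.
Step in, leap out, on a weak beat — an escape tone.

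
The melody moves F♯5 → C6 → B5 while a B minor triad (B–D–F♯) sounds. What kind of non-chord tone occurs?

C6 is an appoggiatura.

The harmony at that moment is B minor triad (B, D, F♯); C6 is not a chord tone.
It is approached by leap up from F♯5 and left by step down to B5.
Leap in, step out — an appoggiatura.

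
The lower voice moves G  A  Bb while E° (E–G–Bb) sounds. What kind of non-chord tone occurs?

The harmony at that moment is E diminished triad (E, G, Bb); A is not a chord tone.
It is approached by step up from G and left by step up to Bb.
Step in, step out in the same direction — a passing tone.

A is a passing tone.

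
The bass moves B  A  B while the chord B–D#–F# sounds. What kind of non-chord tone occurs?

A is a neighbor tone.

The harmony at that moment is B major triad (B, D#, F#); A is not a chord tone.
It is approached by step down from B and left by step up to B.
Step away and step back to the same note — a neighbor tone (lower neighbor).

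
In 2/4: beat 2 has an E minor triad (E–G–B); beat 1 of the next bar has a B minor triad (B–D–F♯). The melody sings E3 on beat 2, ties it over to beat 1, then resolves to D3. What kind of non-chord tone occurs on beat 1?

The harmony at that moment is B minor triad (B, D, F♯); E3 is not a chord tone.
It is held over (the same pitch as the preceding E3) and left by step down to D3.
Held over from the previous chord and resolving down by step — a suspension.

Suspension.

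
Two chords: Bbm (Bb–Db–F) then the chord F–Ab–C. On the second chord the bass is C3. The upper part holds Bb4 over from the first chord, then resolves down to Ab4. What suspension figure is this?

At the second chord the bass is C3. The suspended Bb4 lies a seventh above the bass; after resolving down by step to Ab4, the interval above the bass becomes a sixth.
Suspension figures are named by those two intervals: 7–6.

7–6 suspension.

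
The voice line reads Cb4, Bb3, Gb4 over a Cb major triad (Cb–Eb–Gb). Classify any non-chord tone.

The harmony at that moment is Cb major triad (Cb, Eb, Gb); Bb3 is not a chord tone.
It is approached by step down from Cb4 and left by leap up to Gb4.
Step in, leap out — an escape tone.

Bb3 is an escape tone.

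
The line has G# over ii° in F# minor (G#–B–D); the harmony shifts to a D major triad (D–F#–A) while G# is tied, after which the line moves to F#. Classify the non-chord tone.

The harmony at that moment is D major triad (D, F#, A); G# is not a chord tone.
It is held over (the same pitch as the preceding G#) and left by step down to F#.
Held over from the previous chord and resolving down by step — a suspension.

G# is a suspension.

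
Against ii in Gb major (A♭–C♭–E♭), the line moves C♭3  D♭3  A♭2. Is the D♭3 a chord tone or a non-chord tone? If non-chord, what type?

Non-chord tone — an escape tone.

The harmony at that moment is A♭ minor triad (A♭, C♭, E♭); D♭3 is not a chord tone.
It is approached by step up from C♭3 and left by leap down to A♭2.
Step in, leap out — an escape tone.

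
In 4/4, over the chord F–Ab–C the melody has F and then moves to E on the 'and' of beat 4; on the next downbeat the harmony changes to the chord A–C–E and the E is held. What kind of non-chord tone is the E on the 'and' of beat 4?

The harmony at that moment is F minor triad (F, Ab, C); E is not a chord tone.
It is approached by step down from F and then sustained as the same pitch into the next harmony.
Arriving early and becoming a chord tone when the harmony changes — an anticipation.

Anticipation.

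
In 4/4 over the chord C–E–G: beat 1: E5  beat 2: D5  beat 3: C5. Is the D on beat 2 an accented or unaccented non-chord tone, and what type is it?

The harmony at that moment is C major triad (C, E, G); D5 is not a chord tone.
It is approached by step down from E5 and left by step down to C5.
Step in, step out in the same direction — a passing tone.
It falls on a weak beat, so it is unaccented.

Unaccented passing tone.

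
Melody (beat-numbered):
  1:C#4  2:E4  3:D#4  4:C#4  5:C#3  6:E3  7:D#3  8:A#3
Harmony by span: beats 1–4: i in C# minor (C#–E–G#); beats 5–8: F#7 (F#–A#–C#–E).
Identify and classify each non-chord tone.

The harmony at that moment is C# minor triad (C#, E, G#); D#4 is not a chord tone.
It is approached by step down from E4 and left by step down to C#4.
Step in, step out in the same direction — a passing tone.
The harmony at that moment is F# dominant seventh chord (F#, A#, C#, E); D#3 is not a chord tone.
It is approached by step down from E3 and left by leap up to A#3.
Step in, leap out — an escape tone.

D#4 (beat 3) — passing tone; D#3 (beat 7) — escape tone.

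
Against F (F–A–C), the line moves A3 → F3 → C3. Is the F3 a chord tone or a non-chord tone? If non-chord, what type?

Chord tone (the root of F major triad).

F major triad contains F, A, C; F is the root, so it is a chord tone.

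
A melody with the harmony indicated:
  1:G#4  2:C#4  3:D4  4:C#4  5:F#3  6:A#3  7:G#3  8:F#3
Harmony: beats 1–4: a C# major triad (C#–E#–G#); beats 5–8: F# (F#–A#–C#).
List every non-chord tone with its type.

The harmony at that moment is C# major triad (C#, E#, G#); D4 is not a chord tone.
It is approached by step up from C#4 and left by step down to C#4.
Step away and step back to the same note — a neighbor tone (upper neighbor).
The harmony at that moment is F# major triad (F#, A#, C#); G#3 is not a chord tone.
It is approached by step down from A#3 and left by step down to F#3.
Step in, step out in the same direction — a passing tone.

D4 (beat 3) — neighbor tone; G#3 (beat 7) — passing tone.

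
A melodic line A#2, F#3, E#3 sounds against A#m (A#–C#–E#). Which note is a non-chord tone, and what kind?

F#3 is an appoggiatura.

The harmony at that moment is A# minor triad (A#, C#, E#); F#3 is not a chord tone.
It is approached by leap up from A#2 and left by step down to E#3.
Leap in, step out — an appoggiatura.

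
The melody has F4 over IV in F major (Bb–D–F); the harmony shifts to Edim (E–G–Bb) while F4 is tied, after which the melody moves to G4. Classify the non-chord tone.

The harmony at that moment is E diminished triad (E, G, Bb); F4 is not a chord tone.
It is held over (the same pitch as the preceding F4) and left by step up to G4.
Held over from the previous chord and resolving up by step — a retardation.

F4 is a retardation.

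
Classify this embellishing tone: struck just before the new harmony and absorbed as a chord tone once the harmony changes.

Approach: ahead of the chord change (typically by step), so it is dissonant against the current harmony. Departure: none — the same pitch is restated or held and is a chord tone of the new harmony.
Dissonant first, consonant once the harmony catches up: the note simply arrives early — an anticipation. (The reverse timing, consonant first and dissonant after the change, would be a suspension or retardation.)

Anticipation.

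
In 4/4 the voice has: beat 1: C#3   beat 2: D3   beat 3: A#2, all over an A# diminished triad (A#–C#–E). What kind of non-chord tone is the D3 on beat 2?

Escape tone.

The harmony at that moment is A# diminished triad (A#, C#, E); D3 is not a chord tone.
It is approached by step up from C#3 and left by leap down to A#2.
Step in, leap out, on a weak beat — an escape tone.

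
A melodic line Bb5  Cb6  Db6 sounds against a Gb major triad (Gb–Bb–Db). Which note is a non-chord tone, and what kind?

Cb6 is a passing tone.

The harmony at that moment is Gb major triad (Gb, Bb, Db); Cb6 is not a chord tone.
It is approached by step up from Bb5 and left by step up to Db6.
Step in, step out in the same direction — a passing tone.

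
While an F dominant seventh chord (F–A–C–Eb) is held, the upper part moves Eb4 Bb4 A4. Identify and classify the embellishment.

The harmony at that moment is F dominant seventh chord (F, A, C, Eb); Bb4 is not a chord tone.
It is approached by leap up from Eb4 and left by step down to A4.
Leap in, step out — an appoggiatura.

Bb4 is an appoggiatura.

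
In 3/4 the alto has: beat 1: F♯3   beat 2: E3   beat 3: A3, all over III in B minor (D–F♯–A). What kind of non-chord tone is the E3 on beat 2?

The harmony at that moment is D major triad (D, F♯, A); E3 is not a chord tone.
It is approached by step down from F♯3 and left by leap up to A3.
Step in, leap out, on a weak beat — an escape tone.

Escape tone.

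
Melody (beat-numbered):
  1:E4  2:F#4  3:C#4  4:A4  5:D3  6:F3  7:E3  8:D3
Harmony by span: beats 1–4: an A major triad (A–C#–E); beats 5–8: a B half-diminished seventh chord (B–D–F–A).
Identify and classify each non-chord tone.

The harmony at that moment is A major triad (A, C#, E); F#4 is not a chord tone.
It is approached by step up from E4 and left by leap down to C#4.
Step in, leap out — an escape tone.
The harmony at that moment is B half-diminished seventh chord (B, D, F, A); E3 is not a chord tone.
It is approached by step down from F3 and left by step down to D3.
Step in, step out in the same direction — a passing tone.

F#4 (beat 2) — escape tone; E3 (beat 7) — passing tone.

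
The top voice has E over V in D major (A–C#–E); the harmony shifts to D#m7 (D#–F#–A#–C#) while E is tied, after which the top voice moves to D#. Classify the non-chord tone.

E is a suspension.

The harmony at that moment is D# minor seventh chord (D#, F#, A#, C#); E is not a chord tone.
It is held over (the same pitch as the preceding E) and left by step down to D#.
Held over from the previous chord and resolving down by step — a suspension.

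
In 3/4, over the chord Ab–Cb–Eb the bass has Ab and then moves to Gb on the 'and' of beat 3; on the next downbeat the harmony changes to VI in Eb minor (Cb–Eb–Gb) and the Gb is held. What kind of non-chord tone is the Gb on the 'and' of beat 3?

The harmony at that moment is Ab minor triad (Ab, Cb, Eb); Gb is not a chord tone.
It is approached by step down from Ab and then sustained as the same pitch into the next harmony.
Arriving early and becoming a chord tone when the harmony changes — an anticipation.

Anticipation.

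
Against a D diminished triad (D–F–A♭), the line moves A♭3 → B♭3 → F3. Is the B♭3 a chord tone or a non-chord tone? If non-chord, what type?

The harmony at that moment is D diminished triad (D, F, A♭); B♭3 is not a chord tone.
It is approached by step up from A♭3 and left by leap down to F3.
Step in, leap out — an escape tone.

Non-chord tone — an escape tone.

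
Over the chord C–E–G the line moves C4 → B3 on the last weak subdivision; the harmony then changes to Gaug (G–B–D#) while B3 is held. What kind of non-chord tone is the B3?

The harmony at that moment is C major triad (C, E, G); B3 is not a chord tone.
It is approached by step down from C4 and then sustained as the same pitch into the next harmony.
Arriving early and becoming a chord tone when the harmony changes — an anticipation.

B3 is an anticipation.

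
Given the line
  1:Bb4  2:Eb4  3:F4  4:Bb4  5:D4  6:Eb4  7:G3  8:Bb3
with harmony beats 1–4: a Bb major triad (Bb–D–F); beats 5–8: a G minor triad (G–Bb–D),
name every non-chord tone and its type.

The harmony at that moment is Bb major triad (Bb, D, F); Eb4 is not a chord tone.
It is approached by leap down from Bb4 and left by step up to F4.
Leap in, step out — an appoggiatura.
The harmony at that moment is G minor triad (G, Bb, D); Eb4 is not a chord tone.
It is approached by step up from D4 and left by leap down to G3.
Step in, leap out — an escape tone.

Eb4 (beat 2) — appoggiatura; Eb4 (beat 6) — escape tone.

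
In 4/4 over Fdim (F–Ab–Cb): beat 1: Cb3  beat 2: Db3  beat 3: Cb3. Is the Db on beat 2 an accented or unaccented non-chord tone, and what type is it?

The harmony at that moment is F diminished triad (F, Ab, Cb); Db3 is not a chord tone.
It is approached by step up from Cb3 and left by step down to Cb3.
Step away and step back to the same note — a neighbor tone (upper neighbor).
It falls on a weak beat, so it is unaccented.

Unaccented neighbor tone.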